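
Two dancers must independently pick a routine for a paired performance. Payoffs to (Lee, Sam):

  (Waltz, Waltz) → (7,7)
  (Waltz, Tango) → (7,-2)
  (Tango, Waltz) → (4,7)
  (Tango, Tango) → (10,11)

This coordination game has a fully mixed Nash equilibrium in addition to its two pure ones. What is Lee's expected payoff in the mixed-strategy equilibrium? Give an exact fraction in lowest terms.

Sam mixes with probability q on Waltz, chosen so Lee is indifferent: 7q + 7(1−q) = 4q + 10(1−q) gives q = 1/2.
Lee's expected payoff (from either row, since indifferent) is 7·1/2 + 7·1/2 = 7.

7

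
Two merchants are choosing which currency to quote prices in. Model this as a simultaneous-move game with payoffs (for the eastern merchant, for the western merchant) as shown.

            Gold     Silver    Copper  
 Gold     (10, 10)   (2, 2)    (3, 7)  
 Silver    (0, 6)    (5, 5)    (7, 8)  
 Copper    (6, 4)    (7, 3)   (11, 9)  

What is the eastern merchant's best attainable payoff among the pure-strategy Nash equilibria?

Both Gold is a pure NE (the eastern merchant: 10 ≥ 6; the western merchant: 10 ≥ 7). The eastern merchant gets 10.
Both Copper is a pure NE (the eastern merchant: 11 ≥ 7; the western merchant: 9 ≥ 4). The eastern merchant gets 11.
Every other cell has a profitable deviation for at least one player. Highest of {10, 11} is 11.

11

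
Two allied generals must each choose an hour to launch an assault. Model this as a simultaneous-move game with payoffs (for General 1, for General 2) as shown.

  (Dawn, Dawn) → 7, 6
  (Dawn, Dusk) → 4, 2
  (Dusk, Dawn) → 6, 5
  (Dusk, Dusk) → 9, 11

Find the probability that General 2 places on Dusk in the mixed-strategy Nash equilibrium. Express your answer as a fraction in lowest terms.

1/6

General 2's mix q on Dawn must make General 1 indifferent between Dawn and Dusk.
General 1's payoff from Dawn: 7q + 4(1−q). From Dusk: 6q + 9(1−q).
Set equal: 1q = 5(1−q) → q = 5/6.
Probability on Dusk is 1 − 5/6 = 1/6.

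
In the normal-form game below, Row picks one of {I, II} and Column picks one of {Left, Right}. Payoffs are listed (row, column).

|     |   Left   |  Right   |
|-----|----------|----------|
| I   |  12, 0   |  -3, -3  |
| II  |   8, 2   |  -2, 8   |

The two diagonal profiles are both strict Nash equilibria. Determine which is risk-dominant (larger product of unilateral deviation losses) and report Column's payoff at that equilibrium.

At (I, Left): Row loses 12 − 8 = 4 by deviating; Column loses 0 − (-3) = 3. Product = 4·3 = 12.
At (II, Right): Row loses -2 − (-3) = 1 by deviating; Column loses 8 − 2 = 6. Product = 1·6 = 6.
12 > 6, so (I, Left) is risk-dominant. Column's payoff there is 0.

0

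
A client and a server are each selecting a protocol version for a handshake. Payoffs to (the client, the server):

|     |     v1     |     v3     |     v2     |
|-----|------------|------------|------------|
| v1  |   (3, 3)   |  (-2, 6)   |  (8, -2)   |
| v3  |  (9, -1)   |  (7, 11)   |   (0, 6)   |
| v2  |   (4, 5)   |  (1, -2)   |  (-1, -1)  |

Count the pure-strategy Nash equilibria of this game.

1

Both v3: the client gets 7 (best alternative 1); the server gets 11 (best alternative 6). Neither deviates — NE.
Both v1 is not a NE: the client would switch to v3 (9 > 3).
No other cell survives both best-response checks, so there is 1 pure NE.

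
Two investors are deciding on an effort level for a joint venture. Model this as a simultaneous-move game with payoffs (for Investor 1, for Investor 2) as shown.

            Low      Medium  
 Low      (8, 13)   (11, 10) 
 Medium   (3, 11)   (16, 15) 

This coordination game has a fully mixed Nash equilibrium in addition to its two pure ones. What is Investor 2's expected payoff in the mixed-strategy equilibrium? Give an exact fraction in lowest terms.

Investor 1 mixes with probability p on Low, chosen so Investor 2 is indifferent: 13p + 11(1−p) = 10p + 15(1−p) gives p = 4/7.
Investor 2's expected payoff is 13·4/7 + 11·3/7 = 85/7.

85/7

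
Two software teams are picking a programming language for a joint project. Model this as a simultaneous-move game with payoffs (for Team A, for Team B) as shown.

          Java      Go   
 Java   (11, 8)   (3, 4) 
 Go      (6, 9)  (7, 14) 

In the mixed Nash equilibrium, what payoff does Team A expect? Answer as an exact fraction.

Team B mixes with probability q on Java, chosen so Team A is indifferent: 11q + 3(1−q) = 6q + 7(1−q) gives q = 4/9.
Team A's expected payoff (from either row, since indifferent) is 11·4/9 + 3·5/9 = 59/9.

59/9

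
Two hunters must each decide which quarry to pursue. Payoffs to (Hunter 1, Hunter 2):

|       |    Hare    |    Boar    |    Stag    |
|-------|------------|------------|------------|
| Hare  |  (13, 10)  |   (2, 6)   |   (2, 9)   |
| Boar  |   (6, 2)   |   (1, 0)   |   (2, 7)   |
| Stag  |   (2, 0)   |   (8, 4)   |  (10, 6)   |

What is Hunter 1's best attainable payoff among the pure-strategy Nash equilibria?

Both Hare is a pure NE (Hunter 1: 13 ≥ 6; Hunter 2: 10 ≥ 9). Hunter 1 gets 13.
Both Stag is a pure NE (Hunter 1: 10 ≥ 2; Hunter 2: 6 ≥ 4). Hunter 1 gets 10.
Every other cell has a profitable deviation for at least one player. Highest of {13, 10} is 13.

13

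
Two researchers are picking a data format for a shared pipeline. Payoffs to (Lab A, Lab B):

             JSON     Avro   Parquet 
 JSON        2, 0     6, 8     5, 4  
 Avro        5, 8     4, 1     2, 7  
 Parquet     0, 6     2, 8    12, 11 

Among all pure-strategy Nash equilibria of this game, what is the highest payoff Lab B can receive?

(JSON, Avro) is a pure NE (Lab A: 6 ≥ 4; Lab B: 8 ≥ 4). Lab B gets 8.
(Avro, JSON) is a pure NE (Lab A: 5 ≥ 2; Lab B: 8 ≥ 7). Lab B gets 8.
Both Parquet is a pure NE (Lab A: 12 ≥ 5; Lab B: 11 ≥ 8). Lab B gets 11.
Every other cell has a profitable deviation for at least one player. Highest of {8, 8, 11} is 11.

11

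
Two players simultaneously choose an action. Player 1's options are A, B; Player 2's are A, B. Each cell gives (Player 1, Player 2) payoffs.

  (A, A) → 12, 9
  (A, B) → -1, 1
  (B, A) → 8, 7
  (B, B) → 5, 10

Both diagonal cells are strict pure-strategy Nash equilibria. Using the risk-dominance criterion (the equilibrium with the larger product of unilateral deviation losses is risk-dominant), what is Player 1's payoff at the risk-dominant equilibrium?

12

At both A: Player 1 loses 12 − 8 = 4 by deviating; Player 2 loses 9 − 1 = 8. Product = 4·8 = 32.
At both B: Player 1 loses 5 − (-1) = 6 by deviating; Player 2 loses 10 − 7 = 3. Product = 6·3 = 18.
32 > 18, so both A is risk-dominant. Player 1's payoff there is 12.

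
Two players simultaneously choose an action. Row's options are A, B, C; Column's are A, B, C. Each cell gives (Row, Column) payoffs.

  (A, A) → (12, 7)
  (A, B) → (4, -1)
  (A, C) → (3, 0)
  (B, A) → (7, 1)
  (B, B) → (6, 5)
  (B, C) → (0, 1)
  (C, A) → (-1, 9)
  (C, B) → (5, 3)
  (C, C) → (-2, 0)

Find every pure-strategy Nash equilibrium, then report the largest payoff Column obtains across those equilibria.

Both A is a pure NE (Row: 12 ≥ 7; Column: 7 ≥ 0). Column gets 7.
Both B is a pure NE (Row: 6 ≥ 5; Column: 5 ≥ 1). Column gets 5.
Every other cell has a profitable deviation for at least one player. Highest of {7, 5} is 7.

7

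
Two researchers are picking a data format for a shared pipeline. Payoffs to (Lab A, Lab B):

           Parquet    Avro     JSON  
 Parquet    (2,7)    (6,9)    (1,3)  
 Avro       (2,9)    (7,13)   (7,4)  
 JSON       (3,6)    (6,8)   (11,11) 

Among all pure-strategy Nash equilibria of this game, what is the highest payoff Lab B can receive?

Both Avro is a pure NE (Lab A: 7 ≥ 6; Lab B: 13 ≥ 9). Lab B gets 13.
Both JSON is a pure NE (Lab A: 11 ≥ 7; Lab B: 11 ≥ 8). Lab B gets 11.
Every other cell has a profitable deviation for at least one player. Highest of {13, 11} is 13.

13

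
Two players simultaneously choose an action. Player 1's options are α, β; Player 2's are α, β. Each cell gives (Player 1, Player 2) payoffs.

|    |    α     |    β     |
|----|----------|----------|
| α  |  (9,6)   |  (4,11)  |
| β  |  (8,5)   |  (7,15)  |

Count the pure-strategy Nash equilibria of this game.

Both β: Player 1 gets 7 (best alternative 4); Player 2 gets 15 (best alternative 5). Neither deviates — NE.
Both α is not a NE: Player 2 would switch to β (11 > 6).
No other cell survives both best-response checks, so there is 1 pure NE.

1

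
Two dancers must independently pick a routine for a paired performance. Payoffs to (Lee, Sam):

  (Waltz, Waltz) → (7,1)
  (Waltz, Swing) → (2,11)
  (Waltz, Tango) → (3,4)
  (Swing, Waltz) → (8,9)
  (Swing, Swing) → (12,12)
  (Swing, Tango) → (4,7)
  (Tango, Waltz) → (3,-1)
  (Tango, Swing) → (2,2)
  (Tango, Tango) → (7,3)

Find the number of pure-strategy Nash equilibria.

2

Both Swing: Lee gets 12 (best alternative 2); Sam gets 12 (best alternative 9). Neither deviates — NE.
Both Tango: Lee gets 7 (best alternative 4); Sam gets 3 (best alternative 2). Neither deviates — NE.
Both Waltz is not a NE: Lee would switch to Swing (8 > 7).
No other cell survives both best-response checks, so there are 2 pure NE.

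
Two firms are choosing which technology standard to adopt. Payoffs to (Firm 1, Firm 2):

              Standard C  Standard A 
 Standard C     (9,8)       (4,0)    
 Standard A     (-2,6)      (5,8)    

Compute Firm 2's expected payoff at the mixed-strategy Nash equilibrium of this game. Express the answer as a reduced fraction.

32/5

Firm 1 mixes with probability p on Standard C, chosen so Firm 2 is indifferent: 8p + 6(1−p) = 0p + 8(1−p) gives p = 1/5.
Firm 2's expected payoff is 8·1/5 + 6·4/5 = 32/5.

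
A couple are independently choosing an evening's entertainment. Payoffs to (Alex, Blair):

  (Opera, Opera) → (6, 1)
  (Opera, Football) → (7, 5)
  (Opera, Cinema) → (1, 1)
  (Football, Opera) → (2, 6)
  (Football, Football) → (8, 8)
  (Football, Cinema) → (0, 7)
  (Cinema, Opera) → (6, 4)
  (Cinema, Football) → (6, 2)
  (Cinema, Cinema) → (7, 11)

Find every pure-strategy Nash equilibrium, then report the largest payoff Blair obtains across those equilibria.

11

Both Football is a pure NE (Alex: 8 ≥ 7; Blair: 8 ≥ 7). Blair gets 8.
Both Cinema is a pure NE (Alex: 7 ≥ 1; Blair: 11 ≥ 4). Blair gets 11.
Every other cell has a profitable deviation for at least one player. Highest of {8, 11} is 11.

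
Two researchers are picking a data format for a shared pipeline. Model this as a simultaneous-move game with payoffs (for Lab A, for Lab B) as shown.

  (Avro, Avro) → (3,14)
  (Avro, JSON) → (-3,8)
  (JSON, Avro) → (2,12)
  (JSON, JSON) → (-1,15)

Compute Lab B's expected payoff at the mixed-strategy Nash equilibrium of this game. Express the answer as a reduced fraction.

38/3

Lab A mixes with probability p on Avro, chosen so Lab B is indifferent: 14p + 12(1−p) = 8p + 15(1−p) gives p = 1/3.
Lab B's expected payoff is 14·1/3 + 12·2/3 = 38/3.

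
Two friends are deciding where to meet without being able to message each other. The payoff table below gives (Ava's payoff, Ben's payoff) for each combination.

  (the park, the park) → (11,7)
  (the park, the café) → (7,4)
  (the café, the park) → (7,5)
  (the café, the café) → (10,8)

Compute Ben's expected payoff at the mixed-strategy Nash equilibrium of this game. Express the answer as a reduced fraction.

Ava mixes with probability p on the park, chosen so Ben is indifferent: 7p + 5(1−p) = 4p + 8(1−p) gives p = 1/2.
Ben's expected payoff is 7·1/2 + 5·1/2 = 6.

6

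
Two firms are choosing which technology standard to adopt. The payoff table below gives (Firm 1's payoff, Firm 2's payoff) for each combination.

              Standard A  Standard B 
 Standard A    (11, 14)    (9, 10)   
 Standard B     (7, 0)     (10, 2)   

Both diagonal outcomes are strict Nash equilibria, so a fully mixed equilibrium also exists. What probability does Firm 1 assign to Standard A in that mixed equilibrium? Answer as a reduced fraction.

Firm 1's mix p on Standard A must make Firm 2 indifferent between Standard A and Standard B.
Firm 2's payoff from Standard A: 14p + 0(1−p). From Standard B: 10p + 2(1−p).
Set equal: 4p = 2(1−p) → p = 2/6 = 1/3.

1/3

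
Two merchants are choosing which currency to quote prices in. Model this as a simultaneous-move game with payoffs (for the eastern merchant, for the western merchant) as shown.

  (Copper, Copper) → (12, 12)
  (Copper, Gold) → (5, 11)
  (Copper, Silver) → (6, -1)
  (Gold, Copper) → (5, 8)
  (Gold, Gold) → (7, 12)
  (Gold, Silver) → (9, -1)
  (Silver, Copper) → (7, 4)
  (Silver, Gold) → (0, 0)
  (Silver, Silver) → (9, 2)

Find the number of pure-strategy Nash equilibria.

Both Copper: the eastern merchant gets 12 (best alternative 7); the western merchant gets 12 (best alternative 11). Neither deviates — NE.
Both Gold: the eastern merchant gets 7 (best alternative 5); the western merchant gets 12 (best alternative 8). Neither deviates — NE.
Both Silver is not a NE: the western merchant would switch to Copper (4 > 2).
No other cell survives both best-response checks, so there are 2 pure NE.

2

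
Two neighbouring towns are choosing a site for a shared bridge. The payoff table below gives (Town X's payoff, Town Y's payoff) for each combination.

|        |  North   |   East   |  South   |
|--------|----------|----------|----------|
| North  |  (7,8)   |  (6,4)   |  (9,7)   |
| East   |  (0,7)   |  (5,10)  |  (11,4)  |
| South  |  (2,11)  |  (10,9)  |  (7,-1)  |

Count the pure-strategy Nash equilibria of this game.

1

Both North: Town X gets 7 (best alternative 2); Town Y gets 8 (best alternative 7). Neither deviates — NE.
Both South is not a NE: Town X would switch to East (11 > 7).
No other cell survives both best-response checks, so there is 1 pure NE.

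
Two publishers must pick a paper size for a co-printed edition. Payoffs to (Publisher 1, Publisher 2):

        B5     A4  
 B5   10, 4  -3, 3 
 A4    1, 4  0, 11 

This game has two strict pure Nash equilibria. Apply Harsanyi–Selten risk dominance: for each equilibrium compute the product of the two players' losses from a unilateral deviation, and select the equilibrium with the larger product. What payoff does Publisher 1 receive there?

At both B5: Publisher 1 loses 10 − 1 = 9 by deviating; Publisher 2 loses 4 − 3 = 1. Product = 9·1 = 9.
At both A4: Publisher 1 loses 0 − (-3) = 3 by deviating; Publisher 2 loses 11 − 4 = 7. Product = 3·7 = 21.
21 > 9, so both A4 is risk-dominant. Publisher 1's payoff there is 0.

0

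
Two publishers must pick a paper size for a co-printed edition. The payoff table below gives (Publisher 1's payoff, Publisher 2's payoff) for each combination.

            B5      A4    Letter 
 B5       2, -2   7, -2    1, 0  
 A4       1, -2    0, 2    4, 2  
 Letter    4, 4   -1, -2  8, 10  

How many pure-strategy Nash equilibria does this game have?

Both Letter: Publisher 1 gets 8 (best alternative 4); Publisher 2 gets 10 (best alternative 4). Neither deviates — NE.
Both B5 is not a NE: Publisher 1 would switch to Letter (4 > 2).
No other cell survives both best-response checks, so there is 1 pure NE.

1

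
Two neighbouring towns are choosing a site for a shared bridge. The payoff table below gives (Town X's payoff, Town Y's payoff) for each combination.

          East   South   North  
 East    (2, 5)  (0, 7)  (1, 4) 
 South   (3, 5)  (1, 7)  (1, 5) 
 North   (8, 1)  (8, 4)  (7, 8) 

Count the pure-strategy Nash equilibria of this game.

Both North: Town X gets 7 (best alternative 1); Town Y gets 8 (best alternative 4). Neither deviates — NE.
Both South is not a NE: Town X would switch to North (8 > 1).
No other cell survives both best-response checks, so there is 1 pure NE.

1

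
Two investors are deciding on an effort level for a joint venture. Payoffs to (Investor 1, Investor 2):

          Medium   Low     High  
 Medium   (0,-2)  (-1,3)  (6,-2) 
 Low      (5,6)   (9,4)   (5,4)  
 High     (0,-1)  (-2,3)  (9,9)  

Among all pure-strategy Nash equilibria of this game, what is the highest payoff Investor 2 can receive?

(Low, Medium) is a pure NE (Investor 1: 5 ≥ 0; Investor 2: 6 ≥ 4). Investor 2 gets 6.
Both High is a pure NE (Investor 1: 9 ≥ 6; Investor 2: 9 ≥ 3). Investor 2 gets 9.
Every other cell has a profitable deviation for at least one player. Highest of {6, 9} is 9.

9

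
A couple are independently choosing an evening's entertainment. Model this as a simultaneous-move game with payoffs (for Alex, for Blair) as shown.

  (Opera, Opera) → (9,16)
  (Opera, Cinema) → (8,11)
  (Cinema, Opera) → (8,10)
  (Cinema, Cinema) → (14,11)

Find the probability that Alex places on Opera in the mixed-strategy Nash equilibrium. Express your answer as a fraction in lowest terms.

1/6

Alex's mix p on Opera must make Blair indifferent between Opera and Cinema.
Blair's payoff from Opera: 16p + 10(1−p). From Cinema: 11p + 11(1−p).
Set equal: 5p = 1(1−p) → p = 1/6.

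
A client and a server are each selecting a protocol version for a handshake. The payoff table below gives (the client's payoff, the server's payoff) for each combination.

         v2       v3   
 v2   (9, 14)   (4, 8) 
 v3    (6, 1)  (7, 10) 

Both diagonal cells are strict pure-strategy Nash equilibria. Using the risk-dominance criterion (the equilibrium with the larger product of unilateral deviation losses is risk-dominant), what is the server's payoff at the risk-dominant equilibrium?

At both v2: the client loses 9 − 6 = 3 by deviating; the server loses 14 − 8 = 6. Product = 3·6 = 18.
At both v3: the client loses 7 − 4 = 3 by deviating; the server loses 10 − 1 = 9. Product = 3·9 = 27.
27 > 18, so both v3 is risk-dominant. The server's payoff there is 10.

10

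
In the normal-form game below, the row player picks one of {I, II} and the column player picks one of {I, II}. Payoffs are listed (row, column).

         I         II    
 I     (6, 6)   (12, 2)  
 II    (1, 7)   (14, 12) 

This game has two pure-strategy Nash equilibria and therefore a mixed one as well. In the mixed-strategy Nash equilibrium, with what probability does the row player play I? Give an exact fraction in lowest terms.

The row player's mix p on I must make the column player indifferent between I and II.
The column player's payoff from I: 6p + 7(1−p). From II: 2p + 12(1−p).
Set equal: 4p = 5(1−p) → p = 5/9.

5/9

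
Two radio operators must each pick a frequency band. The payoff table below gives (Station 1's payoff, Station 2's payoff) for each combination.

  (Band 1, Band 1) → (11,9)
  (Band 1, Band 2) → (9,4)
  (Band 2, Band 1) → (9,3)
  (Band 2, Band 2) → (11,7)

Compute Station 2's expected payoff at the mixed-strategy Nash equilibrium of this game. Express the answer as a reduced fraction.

Station 1 mixes with probability p on Band 1, chosen so Station 2 is indifferent: 9p + 3(1−p) = 4p + 7(1−p) gives p = 4/9.
Station 2's expected payoff is 9·4/9 + 3·5/9 = 17/3.

17/3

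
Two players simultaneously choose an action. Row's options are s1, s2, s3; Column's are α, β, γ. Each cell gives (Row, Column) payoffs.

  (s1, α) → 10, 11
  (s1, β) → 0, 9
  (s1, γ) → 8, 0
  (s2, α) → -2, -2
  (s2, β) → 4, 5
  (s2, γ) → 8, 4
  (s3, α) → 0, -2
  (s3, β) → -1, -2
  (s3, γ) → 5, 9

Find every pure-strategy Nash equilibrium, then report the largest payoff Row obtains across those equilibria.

(s1, α) is a pure NE (Row: 10 ≥ 0; Column: 11 ≥ 9). Row gets 10.
(s2, β) is a pure NE (Row: 4 ≥ 0; Column: 5 ≥ 4). Row gets 4.
Every other cell has a profitable deviation for at least one player. Highest of {10, 4} is 10.

10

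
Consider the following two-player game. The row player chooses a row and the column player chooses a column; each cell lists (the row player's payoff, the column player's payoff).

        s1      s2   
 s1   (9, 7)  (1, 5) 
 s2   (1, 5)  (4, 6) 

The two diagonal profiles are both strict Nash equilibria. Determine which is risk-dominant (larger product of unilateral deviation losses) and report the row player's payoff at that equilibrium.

At both s1: the row player loses 9 − 1 = 8 by deviating; the column player loses 7 − 5 = 2. Product = 8·2 = 16.
At both s2: the row player loses 4 − 1 = 3 by deviating; the column player loses 6 − 5 = 1. Product = 3·1 = 3.
16 > 3, so both s1 is risk-dominant. The row player's payoff there is 9.

9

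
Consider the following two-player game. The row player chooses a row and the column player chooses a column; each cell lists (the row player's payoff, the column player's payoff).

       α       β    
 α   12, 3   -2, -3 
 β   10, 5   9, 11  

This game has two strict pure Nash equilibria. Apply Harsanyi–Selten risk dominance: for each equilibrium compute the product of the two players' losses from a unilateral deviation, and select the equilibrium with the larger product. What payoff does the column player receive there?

11

At both α: the row player loses 12 − 10 = 2 by deviating; the column player loses 3 − (-3) = 6. Product = 2·6 = 12.
At both β: the row player loses 9 − (-2) = 11 by deviating; the column player loses 11 − 5 = 6. Product = 11·6 = 66.
66 > 12, so both β is risk-dominant. The column player's payoff there is 11.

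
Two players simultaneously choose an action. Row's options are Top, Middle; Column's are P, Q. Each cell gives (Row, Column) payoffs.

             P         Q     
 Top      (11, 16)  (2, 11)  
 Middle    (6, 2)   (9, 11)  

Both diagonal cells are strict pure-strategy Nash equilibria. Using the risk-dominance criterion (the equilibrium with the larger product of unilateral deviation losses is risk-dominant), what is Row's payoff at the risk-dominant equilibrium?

At (Top, P): Row loses 11 − 6 = 5 by deviating; Column loses 16 − 11 = 5. Product = 5·5 = 25.
At (Middle, Q): Row loses 9 − 2 = 7 by deviating; Column loses 11 − 2 = 9. Product = 7·9 = 63.
63 > 25, so (Middle, Q) is risk-dominant. Row's payoff there is 9.

9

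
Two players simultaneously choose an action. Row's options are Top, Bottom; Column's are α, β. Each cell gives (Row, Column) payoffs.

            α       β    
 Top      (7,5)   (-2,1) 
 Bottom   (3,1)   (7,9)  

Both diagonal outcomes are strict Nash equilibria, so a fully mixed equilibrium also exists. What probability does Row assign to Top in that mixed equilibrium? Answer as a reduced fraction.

Row's mix p on Top must make Column indifferent between α and β.
Column's payoff from α: 5p + 1(1−p). From β: 1p + 9(1−p).
Set equal: 4p = 8(1−p) → p = 8/12 = 2/3.

2/3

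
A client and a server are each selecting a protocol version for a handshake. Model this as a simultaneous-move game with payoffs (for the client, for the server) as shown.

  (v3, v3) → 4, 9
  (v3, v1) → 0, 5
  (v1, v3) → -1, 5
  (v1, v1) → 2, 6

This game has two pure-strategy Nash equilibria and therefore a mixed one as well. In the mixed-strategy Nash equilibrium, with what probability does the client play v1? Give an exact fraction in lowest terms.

4/5

The client's mix p on v3 must make the server indifferent between v3 and v1.
The server's payoff from v3: 9p + 5(1−p). From v1: 5p + 6(1−p).
Set equal: 4p = 1(1−p) → p = 1/5.
Probability on v1 is 1 − 1/5 = 4/5.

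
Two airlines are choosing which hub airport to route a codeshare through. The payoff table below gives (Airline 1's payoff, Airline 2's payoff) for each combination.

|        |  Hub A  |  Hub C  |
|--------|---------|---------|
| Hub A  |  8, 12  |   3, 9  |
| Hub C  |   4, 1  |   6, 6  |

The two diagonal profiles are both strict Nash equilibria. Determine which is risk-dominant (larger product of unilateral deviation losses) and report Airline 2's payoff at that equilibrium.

At both Hub A: Airline 1 loses 8 − 4 = 4 by deviating; Airline 2 loses 12 − 9 = 3. Product = 4·3 = 12.
At both Hub C: Airline 1 loses 6 − 3 = 3 by deviating; Airline 2 loses 6 − 1 = 5. Product = 3·5 = 15.
15 > 12, so both Hub C is risk-dominant. Airline 2's payoff there is 6.

6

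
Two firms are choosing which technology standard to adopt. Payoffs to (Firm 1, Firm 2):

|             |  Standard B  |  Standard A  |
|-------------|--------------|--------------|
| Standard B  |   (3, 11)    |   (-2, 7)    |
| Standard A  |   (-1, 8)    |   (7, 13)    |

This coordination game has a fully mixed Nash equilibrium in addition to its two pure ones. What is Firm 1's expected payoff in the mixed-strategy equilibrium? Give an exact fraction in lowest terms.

19/13

Firm 2 mixes with probability q on Standard B, chosen so Firm 1 is indifferent: 3q + (-2)(1−q) = (-1)q + 7(1−q) gives q = 9/13.
Firm 1's expected payoff (from either row, since indifferent) is 3·9/13 + (-2)·4/13 = 19/13.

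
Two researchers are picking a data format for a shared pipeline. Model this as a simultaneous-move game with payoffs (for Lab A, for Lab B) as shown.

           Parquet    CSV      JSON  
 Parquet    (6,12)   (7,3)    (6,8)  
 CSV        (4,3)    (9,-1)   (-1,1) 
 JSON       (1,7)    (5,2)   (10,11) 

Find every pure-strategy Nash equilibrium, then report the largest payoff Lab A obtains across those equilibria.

10

Both Parquet is a pure NE (Lab A: 6 ≥ 4; Lab B: 12 ≥ 8). Lab A gets 6.
Both JSON is a pure NE (Lab A: 10 ≥ 6; Lab B: 11 ≥ 7). Lab A gets 10.
Every other cell has a profitable deviation for at least one player. Highest of {6, 10} is 10.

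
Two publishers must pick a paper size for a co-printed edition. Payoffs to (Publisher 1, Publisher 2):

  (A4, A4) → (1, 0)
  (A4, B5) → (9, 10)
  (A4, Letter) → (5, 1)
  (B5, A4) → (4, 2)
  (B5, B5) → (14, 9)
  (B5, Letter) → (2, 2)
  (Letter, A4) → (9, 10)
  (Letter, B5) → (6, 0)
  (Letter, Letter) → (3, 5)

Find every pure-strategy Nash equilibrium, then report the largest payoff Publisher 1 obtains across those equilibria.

14

Both B5 is a pure NE (Publisher 1: 14 ≥ 9; Publisher 2: 9 ≥ 2). Publisher 1 gets 14.
(Letter, A4) is a pure NE (Publisher 1: 9 ≥ 4; Publisher 2: 10 ≥ 5). Publisher 1 gets 9.
Every other cell has a profitable deviation for at least one player. Highest of {14, 9} is 14.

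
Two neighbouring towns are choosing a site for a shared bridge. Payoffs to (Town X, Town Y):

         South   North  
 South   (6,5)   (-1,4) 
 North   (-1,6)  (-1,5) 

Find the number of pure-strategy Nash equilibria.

1

Both South: Town X gets 6 (best alternative -1); Town Y gets 5 (best alternative 4). Neither deviates — NE.
Both North is not a NE: Town Y would switch to South (6 > 5).
No other cell survives both best-response checks, so there is 1 pure NE.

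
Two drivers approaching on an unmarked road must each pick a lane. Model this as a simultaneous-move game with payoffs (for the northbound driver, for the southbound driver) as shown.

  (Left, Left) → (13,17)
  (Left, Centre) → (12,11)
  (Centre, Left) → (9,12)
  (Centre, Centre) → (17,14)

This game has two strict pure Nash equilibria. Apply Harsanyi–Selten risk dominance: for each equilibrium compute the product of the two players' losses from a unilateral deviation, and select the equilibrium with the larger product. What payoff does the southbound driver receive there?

At both Left: the northbound driver loses 13 − 9 = 4 by deviating; the southbound driver loses 17 − 11 = 6. Product = 4·6 = 24.
At both Centre: the northbound driver loses 17 − 12 = 5 by deviating; the southbound driver loses 14 − 12 = 2. Product = 5·2 = 10.
24 > 10, so both Left is risk-dominant. The southbound driver's payoff there is 17.

17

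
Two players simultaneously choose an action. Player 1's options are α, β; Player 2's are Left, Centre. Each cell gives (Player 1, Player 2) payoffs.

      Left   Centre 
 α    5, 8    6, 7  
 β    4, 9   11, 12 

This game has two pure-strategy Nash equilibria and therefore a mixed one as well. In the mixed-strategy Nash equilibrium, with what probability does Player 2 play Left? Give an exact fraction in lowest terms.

5/6

Player 2's mix q on Left must make Player 1 indifferent between α and β.
Player 1's payoff from α: 5q + 6(1−q). From β: 4q + 11(1−q).
Set equal: 1q = 5(1−q) → q = 5/6.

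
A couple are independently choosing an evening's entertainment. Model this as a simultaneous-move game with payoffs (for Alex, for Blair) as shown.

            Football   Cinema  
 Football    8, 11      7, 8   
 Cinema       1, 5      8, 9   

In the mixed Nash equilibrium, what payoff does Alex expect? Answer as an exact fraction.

Blair mixes with probability q on Football, chosen so Alex is indifferent: 8q + 7(1−q) = 1q + 8(1−q) gives q = 1/8.
Alex's expected payoff (from either row, since indifferent) is 8·1/8 + 7·7/8 = 57/8.

57/8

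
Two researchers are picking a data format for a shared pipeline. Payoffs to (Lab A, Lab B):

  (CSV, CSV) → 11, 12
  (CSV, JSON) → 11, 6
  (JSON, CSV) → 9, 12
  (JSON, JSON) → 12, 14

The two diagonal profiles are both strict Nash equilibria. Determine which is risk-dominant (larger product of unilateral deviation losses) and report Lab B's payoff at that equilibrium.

12

At both CSV: Lab A loses 11 − 9 = 2 by deviating; Lab B loses 12 − 6 = 6. Product = 2·6 = 12.
At both JSON: Lab A loses 12 − 11 = 1 by deviating; Lab B loses 14 − 12 = 2. Product = 1·2 = 2.
12 > 2, so both CSV is risk-dominant. Lab B's payoff there is 12.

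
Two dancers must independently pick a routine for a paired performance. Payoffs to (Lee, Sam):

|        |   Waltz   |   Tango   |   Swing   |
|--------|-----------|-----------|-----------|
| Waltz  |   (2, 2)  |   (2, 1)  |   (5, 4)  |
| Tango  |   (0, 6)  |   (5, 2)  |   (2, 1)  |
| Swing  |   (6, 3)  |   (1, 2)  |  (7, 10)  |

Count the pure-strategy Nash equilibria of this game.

Both Swing: Lee gets 7 (best alternative 5); Sam gets 10 (best alternative 3). Neither deviates — NE.
Both Waltz is not a NE: Lee would switch to Swing (6 > 2).
No other cell survives both best-response checks, so there is 1 pure NE.

1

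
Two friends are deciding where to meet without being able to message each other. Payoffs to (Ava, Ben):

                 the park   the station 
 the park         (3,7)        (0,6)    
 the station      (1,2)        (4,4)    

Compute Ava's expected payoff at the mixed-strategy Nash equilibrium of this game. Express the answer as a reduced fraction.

Ben mixes with probability q on the park, chosen so Ava is indifferent: 3q + 0(1−q) = 1q + 4(1−q) gives q = 2/3.
Ava's expected payoff (from either row, since indifferent) is 3·2/3 + 0·1/3 = 2.

2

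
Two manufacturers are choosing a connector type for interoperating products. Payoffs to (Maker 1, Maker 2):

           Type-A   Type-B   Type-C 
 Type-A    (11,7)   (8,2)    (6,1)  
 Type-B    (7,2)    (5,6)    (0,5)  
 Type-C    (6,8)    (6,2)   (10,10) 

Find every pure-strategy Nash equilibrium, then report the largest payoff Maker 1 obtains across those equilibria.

Both Type-A is a pure NE (Maker 1: 11 ≥ 7; Maker 2: 7 ≥ 2). Maker 1 gets 11.
Both Type-C is a pure NE (Maker 1: 10 ≥ 6; Maker 2: 10 ≥ 8). Maker 1 gets 10.
Every other cell has a profitable deviation for at least one player. Highest of {11, 10} is 11.

11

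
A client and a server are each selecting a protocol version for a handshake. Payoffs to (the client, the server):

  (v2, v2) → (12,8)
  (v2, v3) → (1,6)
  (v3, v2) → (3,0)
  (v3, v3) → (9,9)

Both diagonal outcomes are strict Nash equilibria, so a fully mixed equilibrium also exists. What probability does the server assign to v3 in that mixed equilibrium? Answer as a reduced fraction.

The server's mix q on v2 must make the client indifferent between v2 and v3.
The client's payoff from v2: 12q + 1(1−q). From v3: 3q + 9(1−q).
Set equal: 9q = 8(1−q) → q = 8/17.
Probability on v3 is 1 − 8/17 = 9/17.

9/17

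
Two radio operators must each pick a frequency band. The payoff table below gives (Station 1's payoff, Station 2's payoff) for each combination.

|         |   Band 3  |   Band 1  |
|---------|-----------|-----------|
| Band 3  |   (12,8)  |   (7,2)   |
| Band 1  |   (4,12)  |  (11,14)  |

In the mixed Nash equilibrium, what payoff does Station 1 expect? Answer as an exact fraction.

Station 2 mixes with probability q on Band 3, chosen so Station 1 is indifferent: 12q + 7(1−q) = 4q + 11(1−q) gives q = 1/3.
Station 1's expected payoff (from either row, since indifferent) is 12·1/3 + 7·2/3 = 26/3.

26/3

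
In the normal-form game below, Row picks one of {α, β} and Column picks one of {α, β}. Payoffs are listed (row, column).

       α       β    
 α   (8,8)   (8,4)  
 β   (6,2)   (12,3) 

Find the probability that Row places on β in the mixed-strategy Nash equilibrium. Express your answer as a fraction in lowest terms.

Row's mix p on α must make Column indifferent between α and β.
Column's payoff from α: 8p + 2(1−p). From β: 4p + 3(1−p).
Set equal: 4p = 1(1−p) → p = 1/5.
Probability on β is 1 − 1/5 = 4/5.

4/5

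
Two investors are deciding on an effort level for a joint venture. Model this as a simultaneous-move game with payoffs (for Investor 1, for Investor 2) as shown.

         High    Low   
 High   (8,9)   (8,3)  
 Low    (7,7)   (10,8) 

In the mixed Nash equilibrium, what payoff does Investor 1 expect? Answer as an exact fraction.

8

Investor 2 mixes with probability q on High, chosen so Investor 1 is indifferent: 8q + 8(1−q) = 7q + 10(1−q) gives q = 2/3.
Investor 1's expected payoff (from either row, since indifferent) is 8·2/3 + 8·1/3 = 8.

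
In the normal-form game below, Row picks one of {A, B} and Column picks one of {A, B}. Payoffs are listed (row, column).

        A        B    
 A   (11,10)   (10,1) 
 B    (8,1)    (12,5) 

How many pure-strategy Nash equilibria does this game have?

Both A: Row gets 11 (best alternative 8); Column gets 10 (best alternative 1). Neither deviates — NE.
Both B: Row gets 12 (best alternative 10); Column gets 5 (best alternative 1). Neither deviates — NE.
(B, A) is not a NE: Row would switch to A (11 > 8).
No other cell survives both best-response checks, so there are 2 pure NE.

2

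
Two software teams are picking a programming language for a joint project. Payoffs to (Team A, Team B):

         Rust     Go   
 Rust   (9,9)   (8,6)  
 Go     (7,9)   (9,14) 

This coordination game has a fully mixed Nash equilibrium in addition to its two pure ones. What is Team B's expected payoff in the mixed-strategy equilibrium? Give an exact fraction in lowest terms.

9

Team A mixes with probability p on Rust, chosen so Team B is indifferent: 9p + 9(1−p) = 6p + 14(1−p) gives p = 5/8.
Team B's expected payoff is 9·5/8 + 9·3/8 = 9.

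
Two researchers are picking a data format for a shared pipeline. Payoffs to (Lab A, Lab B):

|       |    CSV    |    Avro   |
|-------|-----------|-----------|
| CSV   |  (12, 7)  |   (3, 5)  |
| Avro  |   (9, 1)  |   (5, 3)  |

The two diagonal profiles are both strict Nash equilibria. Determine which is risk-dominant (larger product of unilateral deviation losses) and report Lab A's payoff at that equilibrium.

At both CSV: Lab A loses 12 − 9 = 3 by deviating; Lab B loses 7 − 5 = 2. Product = 3·2 = 6.
At both Avro: Lab A loses 5 − 3 = 2 by deviating; Lab B loses 3 − 1 = 2. Product = 2·2 = 4.
6 > 4, so both CSV is risk-dominant. Lab A's payoff there is 12.

12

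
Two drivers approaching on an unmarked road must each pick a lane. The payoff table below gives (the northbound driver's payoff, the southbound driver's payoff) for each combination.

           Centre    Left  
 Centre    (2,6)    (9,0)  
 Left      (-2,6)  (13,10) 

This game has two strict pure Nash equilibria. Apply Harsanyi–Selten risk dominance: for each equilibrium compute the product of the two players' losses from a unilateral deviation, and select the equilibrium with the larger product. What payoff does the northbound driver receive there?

At both Centre: the northbound driver loses 2 − (-2) = 4 by deviating; the southbound driver loses 6 − 0 = 6. Product = 4·6 = 24.
At both Left: the northbound driver loses 13 − 9 = 4 by deviating; the southbound driver loses 10 − 6 = 4. Product = 4·4 = 16.
24 > 16, so both Centre is risk-dominant. The northbound driver's payoff there is 2.

2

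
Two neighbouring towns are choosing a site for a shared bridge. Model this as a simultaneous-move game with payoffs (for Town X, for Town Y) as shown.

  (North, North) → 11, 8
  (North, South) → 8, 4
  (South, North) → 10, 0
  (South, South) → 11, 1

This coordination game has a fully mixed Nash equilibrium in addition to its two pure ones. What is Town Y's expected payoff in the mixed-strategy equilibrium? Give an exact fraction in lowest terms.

8/5

Town X mixes with probability p on North, chosen so Town Y is indifferent: 8p + 0(1−p) = 4p + 1(1−p) gives p = 1/5.
Town Y's expected payoff is 8·1/5 + 0·4/5 = 8/5.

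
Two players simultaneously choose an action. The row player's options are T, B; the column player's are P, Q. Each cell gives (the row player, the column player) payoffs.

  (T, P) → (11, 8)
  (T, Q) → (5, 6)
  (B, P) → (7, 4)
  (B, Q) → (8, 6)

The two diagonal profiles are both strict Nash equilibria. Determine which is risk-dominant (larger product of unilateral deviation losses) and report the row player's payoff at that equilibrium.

11

At (T, P): the row player loses 11 − 7 = 4 by deviating; the column player loses 8 − 6 = 2. Product = 4·2 = 8.
At (B, Q): the row player loses 8 − 5 = 3 by deviating; the column player loses 6 − 4 = 2. Product = 3·2 = 6.
8 > 6, so (T, P) is risk-dominant. The row player's payoff there is 11.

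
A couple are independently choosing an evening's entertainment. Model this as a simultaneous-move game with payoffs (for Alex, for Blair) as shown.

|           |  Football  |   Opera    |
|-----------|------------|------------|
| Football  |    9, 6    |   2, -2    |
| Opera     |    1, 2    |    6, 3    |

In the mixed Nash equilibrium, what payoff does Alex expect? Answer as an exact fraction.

13/3

Blair mixes with probability q on Football, chosen so Alex is indifferent: 9q + 2(1−q) = 1q + 6(1−q) gives q = 1/3.
Alex's expected payoff (from either row, since indifferent) is 9·1/3 + 2·2/3 = 13/3.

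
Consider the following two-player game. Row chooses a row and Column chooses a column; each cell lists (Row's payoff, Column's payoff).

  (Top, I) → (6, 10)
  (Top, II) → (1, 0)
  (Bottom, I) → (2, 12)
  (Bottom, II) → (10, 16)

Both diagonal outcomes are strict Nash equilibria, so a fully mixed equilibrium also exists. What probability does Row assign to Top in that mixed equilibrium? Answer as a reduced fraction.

Row's mix p on Top must make Column indifferent between I and II.
Column's payoff from I: 10p + 12(1−p). From II: 0p + 16(1−p).
Set equal: 10p = 4(1−p) → p = 4/14 = 2/7.

2/7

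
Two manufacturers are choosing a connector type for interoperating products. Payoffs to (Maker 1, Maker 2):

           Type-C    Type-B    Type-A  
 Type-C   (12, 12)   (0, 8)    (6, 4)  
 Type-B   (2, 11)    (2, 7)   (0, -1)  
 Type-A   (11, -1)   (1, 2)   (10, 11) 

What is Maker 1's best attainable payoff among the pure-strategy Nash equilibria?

Both Type-C is a pure NE (Maker 1: 12 ≥ 11; Maker 2: 12 ≥ 8). Maker 1 gets 12.
Both Type-A is a pure NE (Maker 1: 10 ≥ 6; Maker 2: 11 ≥ 2). Maker 1 gets 10.
Every other cell has a profitable deviation for at least one player. Highest of {12, 10} is 12.

12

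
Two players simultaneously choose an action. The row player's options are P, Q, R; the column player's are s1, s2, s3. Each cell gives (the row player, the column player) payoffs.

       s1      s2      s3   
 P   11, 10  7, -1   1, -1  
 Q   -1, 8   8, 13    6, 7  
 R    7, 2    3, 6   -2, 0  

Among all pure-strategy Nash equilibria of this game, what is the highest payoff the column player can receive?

13

(P, s1) is a pure NE (the row player: 11 ≥ 7; the column player: 10 ≥ -1). The column player gets 10.
(Q, s2) is a pure NE (the row player: 8 ≥ 7; the column player: 13 ≥ 8). The column player gets 13.
Every other cell has a profitable deviation for at least one player. Highest of {10, 13} is 13.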